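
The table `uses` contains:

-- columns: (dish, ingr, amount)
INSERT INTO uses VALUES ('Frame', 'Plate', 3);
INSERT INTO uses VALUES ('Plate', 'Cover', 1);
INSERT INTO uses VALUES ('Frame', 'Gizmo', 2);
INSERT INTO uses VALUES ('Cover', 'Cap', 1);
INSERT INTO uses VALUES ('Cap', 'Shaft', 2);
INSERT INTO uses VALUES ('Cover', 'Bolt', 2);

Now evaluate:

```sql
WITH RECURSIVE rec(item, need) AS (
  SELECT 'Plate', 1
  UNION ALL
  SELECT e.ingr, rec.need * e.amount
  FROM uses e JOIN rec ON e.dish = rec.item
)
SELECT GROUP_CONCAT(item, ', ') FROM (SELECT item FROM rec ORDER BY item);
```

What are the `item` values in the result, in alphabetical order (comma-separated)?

Bolt, Cap, Cover, Plate, Shaft

Base: (Plate, need=1).
Iteration 1: components of {Plate} -> Cover = 1*1 = 1.
Iteration 2: components of {Cover} -> Bolt = 1*2 = 2, Cap = 1*1 = 1.
Iteration 3: components of {Bolt,Cap} -> Shaft = 1*2 = 2.
Iteration 4: no further components; recursion stops.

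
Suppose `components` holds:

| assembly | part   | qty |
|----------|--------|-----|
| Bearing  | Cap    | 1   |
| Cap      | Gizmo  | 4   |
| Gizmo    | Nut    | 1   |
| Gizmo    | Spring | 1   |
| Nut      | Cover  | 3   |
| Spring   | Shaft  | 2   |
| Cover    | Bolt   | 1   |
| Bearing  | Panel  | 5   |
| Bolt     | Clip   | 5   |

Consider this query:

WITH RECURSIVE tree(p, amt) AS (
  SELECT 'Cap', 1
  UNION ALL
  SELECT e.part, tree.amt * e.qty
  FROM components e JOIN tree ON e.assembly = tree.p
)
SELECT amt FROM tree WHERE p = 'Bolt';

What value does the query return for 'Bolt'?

12

Base: (Cap, amt=1).
Iteration 1: components of {Cap} -> Gizmo = 1*4 = 4.
Iteration 2: components of {Gizmo} -> Nut = 4*1 = 4, Spring = 4*1 = 4.
Iteration 3: components of {Nut,Spring} -> Cover = 4*3 = 12, Shaft = 4*2 = 8.
Iteration 4: components of {Cover,Shaft} -> Bolt = 12*1 = 12.
Iteration 5: components of {Bolt} -> Clip = 12*5 = 60.
Iteration 6: no further components; recursion stops.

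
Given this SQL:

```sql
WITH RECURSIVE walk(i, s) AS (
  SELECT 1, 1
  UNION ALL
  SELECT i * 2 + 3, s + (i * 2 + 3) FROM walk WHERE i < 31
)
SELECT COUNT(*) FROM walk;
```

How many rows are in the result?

Base: i=1, s=1.
Iteration 1: 1 < 31 holds -> i = 1 * 2 + 3 = 5, s = 1 + 5 = 6.
Iteration 2: 5 < 31 holds -> i = 5 * 2 + 3 = 13, s = 6 + 13 = 19.
Iteration 3: 13 < 31 holds -> i = 13 * 2 + 3 = 29, s = 19 + 29 = 48.
Iteration 4: 29 < 31 holds -> i = 29 * 2 + 3 = 61, s = 48 + 61 = 109.
Iteration 5: 61 < 31 fails; recursion stops.
Total rows emitted: 5.

5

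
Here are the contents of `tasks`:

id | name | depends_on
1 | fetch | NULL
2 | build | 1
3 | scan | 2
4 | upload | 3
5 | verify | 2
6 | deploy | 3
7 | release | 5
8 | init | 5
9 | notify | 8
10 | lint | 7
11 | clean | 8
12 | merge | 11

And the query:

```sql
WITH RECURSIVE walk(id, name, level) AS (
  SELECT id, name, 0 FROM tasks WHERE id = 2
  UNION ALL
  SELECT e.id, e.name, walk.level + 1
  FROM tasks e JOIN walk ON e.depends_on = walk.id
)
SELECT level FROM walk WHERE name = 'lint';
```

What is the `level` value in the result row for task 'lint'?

Base: id=2 (build) at level 0.
Iteration 1: rows with depends_on in {2} -> scan (id 3, level 1), verify (id 5, level 1).
Iteration 2: rows with depends_on in {3,5} -> upload (id 4, level 2), deploy (id 6, level 2), release (id 7, level 2), init (id 8, level 2).
Iteration 3: rows with depends_on in {4,6,7,8} -> notify (id 9, level 3), lint (id 10, level 3), clean (id 11, level 3).
Iteration 4: rows with depends_on in {9,10,11} -> merge (id 12, level 4).
Iteration 5: no rows with depends_on in {12}; recursion stops.

3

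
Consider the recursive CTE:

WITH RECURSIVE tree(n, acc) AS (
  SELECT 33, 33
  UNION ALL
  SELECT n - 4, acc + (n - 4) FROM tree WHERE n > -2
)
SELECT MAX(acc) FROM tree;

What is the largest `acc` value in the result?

Base: n=33, acc=33.
Iteration 1: 33 > -2 holds -> n = 33 - 4 = 29, acc = 33 + 29 = 62.
Iteration 2: 29 > -2 holds -> n = 29 - 4 = 25, acc = 62 + 25 = 87.
Iteration 3: 25 > -2 holds -> n = 25 - 4 = 21, acc = 87 + 21 = 108.
Iteration 4: 21 > -2 holds -> n = 21 - 4 = 17, acc = 108 + 17 = 125.
Iteration 5: 17 > -2 holds -> n = 17 - 4 = 13, acc = 125 + 13 = 138.
Iteration 6: 13 > -2 holds -> n = 13 - 4 = 9, acc = 138 + 9 = 147.
Iteration 7: 9 > -2 holds -> n = 9 - 4 = 5, acc = 147 + 5 = 152.
Iteration 8: 5 > -2 holds -> n = 5 - 4 = 1, acc = 152 + 1 = 153.
Iteration 9: 1 > -2 holds -> n = 1 - 4 = -3, acc = 153 + -3 = 150.
Iteration 10: -3 > -2 fails; recursion stops.
acc values: 33, 62, 87, 108, 125, 138, 147, 152, 153, 150; the maximum is 153.

153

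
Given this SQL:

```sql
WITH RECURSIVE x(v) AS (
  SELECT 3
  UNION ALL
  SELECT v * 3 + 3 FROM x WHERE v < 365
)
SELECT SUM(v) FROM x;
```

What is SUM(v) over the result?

1629

Base: v=3.
Iteration 1: 3 < 365 holds -> v = 3 * 3 + 3 = 12.
Iteration 2: 12 < 365 holds -> v = 12 * 3 + 3 = 39.
Iteration 3: 39 < 365 holds -> v = 39 * 3 + 3 = 120.
Iteration 4: 120 < 365 holds -> v = 120 * 3 + 3 = 363.
Iteration 5: 363 < 365 holds -> v = 363 * 3 + 3 = 1092.
Iteration 6: 1092 < 365 fails; recursion stops.
SUM(v) = 3 + 12 + 39 + 120 + 363 + 1092 = 1629.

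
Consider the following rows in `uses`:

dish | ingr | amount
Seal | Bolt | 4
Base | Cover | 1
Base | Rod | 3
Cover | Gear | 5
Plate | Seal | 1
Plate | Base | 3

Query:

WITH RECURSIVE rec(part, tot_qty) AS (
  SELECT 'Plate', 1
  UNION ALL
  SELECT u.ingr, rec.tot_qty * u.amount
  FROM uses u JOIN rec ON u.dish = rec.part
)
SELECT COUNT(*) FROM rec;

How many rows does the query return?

7

Base: (Plate, tot_qty=1).
Iteration 1: components of {Plate} -> Base = 1*3 = 3, Seal = 1*1 = 1.
Iteration 2: components of {Base,Seal} -> Bolt = 1*4 = 4, Cover = 3*1 = 3, Rod = 3*3 = 9.
Iteration 3: components of {Bolt,Cover,Rod} -> Gear = 3*5 = 15.
Iteration 4: no further components; recursion stops.
Total rows emitted: 7.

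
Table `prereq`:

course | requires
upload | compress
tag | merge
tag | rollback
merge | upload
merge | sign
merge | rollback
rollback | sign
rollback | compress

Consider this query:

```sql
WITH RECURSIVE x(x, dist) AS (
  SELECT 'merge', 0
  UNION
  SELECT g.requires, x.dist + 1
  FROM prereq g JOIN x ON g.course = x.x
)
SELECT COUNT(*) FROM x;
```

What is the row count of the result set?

6

Base: (merge, dist=0).
Iteration 1: edges from {merge} -> (rollback, dist=1), (sign, dist=1), (upload, dist=1).
Iteration 2: edges from {rollback,sign,upload} -> (compress, dist=2), (sign, dist=2). [UNION drops 1 duplicate row(s)]
Iteration 3: no outgoing edges from {compress,sign}; recursion stops.
Total rows emitted: 6.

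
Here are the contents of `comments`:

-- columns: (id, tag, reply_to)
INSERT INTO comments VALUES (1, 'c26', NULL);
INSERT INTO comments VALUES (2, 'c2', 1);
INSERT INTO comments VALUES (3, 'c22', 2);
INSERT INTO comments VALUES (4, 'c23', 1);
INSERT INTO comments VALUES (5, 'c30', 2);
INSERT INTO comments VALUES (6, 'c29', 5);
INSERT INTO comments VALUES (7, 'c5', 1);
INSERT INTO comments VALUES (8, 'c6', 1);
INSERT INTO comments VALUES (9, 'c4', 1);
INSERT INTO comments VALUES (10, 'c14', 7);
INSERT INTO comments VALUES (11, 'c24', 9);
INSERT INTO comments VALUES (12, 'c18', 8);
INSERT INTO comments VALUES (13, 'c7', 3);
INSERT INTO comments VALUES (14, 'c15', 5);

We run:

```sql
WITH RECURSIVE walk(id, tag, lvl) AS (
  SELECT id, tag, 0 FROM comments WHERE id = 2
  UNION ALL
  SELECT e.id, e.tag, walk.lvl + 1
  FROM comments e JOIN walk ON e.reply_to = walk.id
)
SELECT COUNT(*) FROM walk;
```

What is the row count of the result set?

6

Base: id=2 (c2) at lvl 0.
Iteration 1: rows with reply_to in {2} -> c22 (id 3, lvl 1), c30 (id 5, lvl 1).
Iteration 2: rows with reply_to in {3,5} -> c29 (id 6, lvl 2), c7 (id 13, lvl 2), c15 (id 14, lvl 2).
Iteration 3: no rows with reply_to in {6,13,14}; recursion stops.
Total rows emitted: 6.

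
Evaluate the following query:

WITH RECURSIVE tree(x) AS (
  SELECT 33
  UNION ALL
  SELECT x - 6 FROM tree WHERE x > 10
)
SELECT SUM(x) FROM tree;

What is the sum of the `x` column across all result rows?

Base: x=33.
Iteration 1: 33 > 10 holds -> x = 33 - 6 = 27.
Iteration 2: 27 > 10 holds -> x = 27 - 6 = 21.
Iteration 3: 21 > 10 holds -> x = 21 - 6 = 15.
Iteration 4: 15 > 10 holds -> x = 15 - 6 = 9.
Iteration 5: 9 > 10 fails; recursion stops.
SUM(x) = 33 + 27 + 21 + 15 + 9 = 105.

105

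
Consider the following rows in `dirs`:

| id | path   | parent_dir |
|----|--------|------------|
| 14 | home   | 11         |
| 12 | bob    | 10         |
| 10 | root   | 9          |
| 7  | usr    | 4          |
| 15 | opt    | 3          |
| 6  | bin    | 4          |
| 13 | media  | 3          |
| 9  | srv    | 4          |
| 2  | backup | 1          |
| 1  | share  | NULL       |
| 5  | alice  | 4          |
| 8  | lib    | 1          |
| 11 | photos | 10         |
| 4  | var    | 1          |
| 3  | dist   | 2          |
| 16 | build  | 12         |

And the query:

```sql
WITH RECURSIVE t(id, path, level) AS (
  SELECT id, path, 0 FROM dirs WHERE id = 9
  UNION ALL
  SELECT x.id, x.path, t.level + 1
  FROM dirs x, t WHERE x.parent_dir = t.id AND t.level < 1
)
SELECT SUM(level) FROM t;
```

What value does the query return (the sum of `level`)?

Base: id=9 (srv) at level 0.
Iteration 1: rows with parent_dir in {9} -> root (id 10, level 1).
Iteration 2: level < 1 fails for all current rows; recursion stops.
SUM(level) = 0 + 1 = 1.

1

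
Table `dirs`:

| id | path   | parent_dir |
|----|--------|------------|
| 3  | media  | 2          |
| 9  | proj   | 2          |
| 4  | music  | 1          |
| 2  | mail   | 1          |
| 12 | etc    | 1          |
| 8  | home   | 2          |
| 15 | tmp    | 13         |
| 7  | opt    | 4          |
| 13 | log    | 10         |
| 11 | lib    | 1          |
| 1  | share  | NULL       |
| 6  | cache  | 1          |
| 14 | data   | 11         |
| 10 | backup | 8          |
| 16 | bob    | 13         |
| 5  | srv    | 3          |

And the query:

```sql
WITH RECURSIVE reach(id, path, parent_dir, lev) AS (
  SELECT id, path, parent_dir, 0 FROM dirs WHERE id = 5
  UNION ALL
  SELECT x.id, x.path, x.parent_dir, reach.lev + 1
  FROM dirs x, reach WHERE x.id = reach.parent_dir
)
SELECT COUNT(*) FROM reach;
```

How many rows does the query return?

4

Base: id=5 (srv), parent_dir=3, lev 0.
Iteration 1: join on id=3 -> media (id 3, parent_dir=2, lev 1).
Iteration 2: join on id=2 -> mail (id 2, parent_dir=1, lev 2).
Iteration 3: join on id=1 -> share (id 1, parent_dir=NULL, lev 3).
Iteration 4: parent_dir is NULL; no match; recursion stops.
Total rows emitted: 4.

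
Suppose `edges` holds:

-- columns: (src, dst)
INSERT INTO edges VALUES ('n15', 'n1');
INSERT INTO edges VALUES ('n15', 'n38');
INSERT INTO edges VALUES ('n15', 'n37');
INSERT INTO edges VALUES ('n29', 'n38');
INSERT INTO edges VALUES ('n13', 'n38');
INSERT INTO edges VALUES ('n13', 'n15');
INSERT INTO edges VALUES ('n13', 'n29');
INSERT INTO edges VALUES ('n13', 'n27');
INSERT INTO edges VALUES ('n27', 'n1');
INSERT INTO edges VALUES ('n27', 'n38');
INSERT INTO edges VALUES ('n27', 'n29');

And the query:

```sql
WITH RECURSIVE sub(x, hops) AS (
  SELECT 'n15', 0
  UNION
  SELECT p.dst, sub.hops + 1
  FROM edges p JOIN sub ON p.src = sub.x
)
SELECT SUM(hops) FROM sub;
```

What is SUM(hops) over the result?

3

Base: (n15, hops=0).
Iteration 1: edges from {n15} -> (n1, hops=1), (n37, hops=1), (n38, hops=1).
Iteration 2: no outgoing edges from {n1,n37,n38}; recursion stops.
SUM(hops) = 0 + 1 + 1 + 1 = 3.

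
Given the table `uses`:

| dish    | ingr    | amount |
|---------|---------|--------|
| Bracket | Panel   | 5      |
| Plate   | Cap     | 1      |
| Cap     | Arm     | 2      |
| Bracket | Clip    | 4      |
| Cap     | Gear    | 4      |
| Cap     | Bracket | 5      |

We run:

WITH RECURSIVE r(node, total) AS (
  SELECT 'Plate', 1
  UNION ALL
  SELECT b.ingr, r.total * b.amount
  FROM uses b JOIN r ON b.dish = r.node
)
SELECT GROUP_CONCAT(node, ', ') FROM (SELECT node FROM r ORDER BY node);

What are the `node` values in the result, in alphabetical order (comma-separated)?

Arm, Bracket, Cap, Clip, Gear, Panel, Plate

Base: (Plate, total=1).
Iteration 1: components of {Plate} -> Cap = 1*1 = 1.
Iteration 2: components of {Cap} -> Arm = 1*2 = 2, Bracket = 1*5 = 5, Gear = 1*4 = 4.
Iteration 3: components of {Arm,Bracket,Gear} -> Clip = 5*4 = 20, Panel = 5*5 = 25.
Iteration 4: no further components; recursion stops.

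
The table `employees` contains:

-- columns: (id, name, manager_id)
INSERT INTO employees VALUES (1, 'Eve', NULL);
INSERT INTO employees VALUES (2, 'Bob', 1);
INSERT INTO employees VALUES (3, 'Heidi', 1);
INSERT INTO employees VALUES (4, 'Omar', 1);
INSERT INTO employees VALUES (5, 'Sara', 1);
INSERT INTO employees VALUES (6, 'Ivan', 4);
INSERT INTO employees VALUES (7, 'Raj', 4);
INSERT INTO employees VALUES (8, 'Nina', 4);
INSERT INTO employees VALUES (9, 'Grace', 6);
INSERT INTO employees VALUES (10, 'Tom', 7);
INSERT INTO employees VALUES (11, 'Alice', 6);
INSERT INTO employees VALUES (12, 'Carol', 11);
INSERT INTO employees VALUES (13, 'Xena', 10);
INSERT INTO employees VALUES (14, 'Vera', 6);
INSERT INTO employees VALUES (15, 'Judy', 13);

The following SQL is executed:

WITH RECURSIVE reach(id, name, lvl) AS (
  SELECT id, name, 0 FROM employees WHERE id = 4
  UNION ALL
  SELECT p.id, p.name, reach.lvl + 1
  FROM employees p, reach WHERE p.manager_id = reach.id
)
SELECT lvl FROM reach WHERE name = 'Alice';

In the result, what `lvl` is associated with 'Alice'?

2

Base: id=4 (Omar) at lvl 0.
Iteration 1: rows with manager_id in {4} -> Ivan (id 6, lvl 1), Raj (id 7, lvl 1), Nina (id 8, lvl 1).
Iteration 2: rows with manager_id in {6,7,8} -> Grace (id 9, lvl 2), Tom (id 10, lvl 2), Alice (id 11, lvl 2), Vera (id 14, lvl 2).
Iteration 3: rows with manager_id in {9,10,11,14} -> Carol (id 12, lvl 3), Xena (id 13, lvl 3).
Iteration 4: rows with manager_id in {12,13} -> Judy (id 15, lvl 4).
Iteration 5: no rows with manager_id in {15}; recursion stops.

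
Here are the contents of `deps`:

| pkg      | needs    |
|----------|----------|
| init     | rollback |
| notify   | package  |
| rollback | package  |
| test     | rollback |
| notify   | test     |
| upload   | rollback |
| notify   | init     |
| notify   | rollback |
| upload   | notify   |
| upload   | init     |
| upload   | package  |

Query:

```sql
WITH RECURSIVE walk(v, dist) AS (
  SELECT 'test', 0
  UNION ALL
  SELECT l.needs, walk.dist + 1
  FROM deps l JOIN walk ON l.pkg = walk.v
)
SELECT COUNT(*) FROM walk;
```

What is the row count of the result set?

Base: (test, dist=0).
Iteration 1: edges from {test} -> (rollback, dist=1).
Iteration 2: edges from {rollback} -> (package, dist=2).
Iteration 3: no outgoing edges from {package}; recursion stops.
Total rows emitted: 3.

3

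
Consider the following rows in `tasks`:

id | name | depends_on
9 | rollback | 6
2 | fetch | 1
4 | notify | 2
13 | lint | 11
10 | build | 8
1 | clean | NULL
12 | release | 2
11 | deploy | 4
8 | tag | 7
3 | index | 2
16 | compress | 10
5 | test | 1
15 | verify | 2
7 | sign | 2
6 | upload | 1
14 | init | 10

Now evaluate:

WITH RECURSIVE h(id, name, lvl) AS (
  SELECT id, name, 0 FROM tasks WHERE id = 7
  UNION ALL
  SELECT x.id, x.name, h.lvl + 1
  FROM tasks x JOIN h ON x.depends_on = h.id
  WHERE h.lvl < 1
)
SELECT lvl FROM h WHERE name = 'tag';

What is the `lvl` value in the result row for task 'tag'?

1

Base: id=7 (sign) at lvl 0.
Iteration 1: rows with depends_on in {7} -> tag (id 8, lvl 1).
Iteration 2: lvl < 1 fails for all current rows; recursion stops.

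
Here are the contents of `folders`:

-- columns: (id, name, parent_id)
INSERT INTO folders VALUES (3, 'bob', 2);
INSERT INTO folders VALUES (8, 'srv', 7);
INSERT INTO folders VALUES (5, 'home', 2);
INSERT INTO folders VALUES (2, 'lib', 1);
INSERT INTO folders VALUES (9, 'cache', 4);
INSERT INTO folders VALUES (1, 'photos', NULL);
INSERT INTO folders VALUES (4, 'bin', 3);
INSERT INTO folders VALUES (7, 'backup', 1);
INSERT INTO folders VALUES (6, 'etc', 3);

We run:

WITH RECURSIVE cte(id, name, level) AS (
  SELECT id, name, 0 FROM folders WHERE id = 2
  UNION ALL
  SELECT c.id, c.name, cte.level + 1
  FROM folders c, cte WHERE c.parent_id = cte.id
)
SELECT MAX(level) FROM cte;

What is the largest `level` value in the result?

Base: id=2 (lib) at level 0.
Iteration 1: rows with parent_id in {2} -> bob (id 3, level 1), home (id 5, level 1).
Iteration 2: rows with parent_id in {3,5} -> bin (id 4, level 2), etc (id 6, level 2).
Iteration 3: rows with parent_id in {4,6} -> cache (id 9, level 3).
Iteration 4: no rows with parent_id in {9}; recursion stops.
level values: 0, 1, 1, 2, 2, 3; the maximum is 3.

3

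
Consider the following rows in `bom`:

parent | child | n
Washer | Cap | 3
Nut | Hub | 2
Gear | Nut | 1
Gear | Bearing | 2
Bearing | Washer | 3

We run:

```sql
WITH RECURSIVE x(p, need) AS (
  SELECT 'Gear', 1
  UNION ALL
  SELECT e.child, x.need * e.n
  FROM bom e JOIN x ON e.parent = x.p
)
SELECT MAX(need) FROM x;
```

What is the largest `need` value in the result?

Base: (Gear, need=1).
Iteration 1: components of {Gear} -> Bearing = 1*2 = 2, Nut = 1*1 = 1.
Iteration 2: components of {Bearing,Nut} -> Hub = 1*2 = 2, Washer = 2*3 = 6.
Iteration 3: components of {Hub,Washer} -> Cap = 6*3 = 18.
Iteration 4: no further components; recursion stops.
need values: 1, 2, 1, 6, 2, 18; the maximum is 18.

18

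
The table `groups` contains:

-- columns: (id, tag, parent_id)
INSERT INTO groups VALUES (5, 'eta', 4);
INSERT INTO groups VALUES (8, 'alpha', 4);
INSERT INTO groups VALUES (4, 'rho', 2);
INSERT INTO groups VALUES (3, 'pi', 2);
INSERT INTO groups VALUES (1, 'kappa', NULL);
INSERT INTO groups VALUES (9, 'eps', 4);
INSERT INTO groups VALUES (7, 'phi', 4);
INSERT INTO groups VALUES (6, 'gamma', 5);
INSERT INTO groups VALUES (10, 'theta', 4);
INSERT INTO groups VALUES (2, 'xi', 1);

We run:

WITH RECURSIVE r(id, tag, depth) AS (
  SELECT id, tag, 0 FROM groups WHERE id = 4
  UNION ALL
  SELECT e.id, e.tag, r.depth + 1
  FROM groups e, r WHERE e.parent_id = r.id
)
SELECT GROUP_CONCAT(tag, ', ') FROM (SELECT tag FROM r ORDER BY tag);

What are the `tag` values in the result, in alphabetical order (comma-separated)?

alpha, eps, eta, gamma, phi, rho, theta

Base: id=4 (rho) at depth 0.
Iteration 1: rows with parent_id in {4} -> eta (id 5, depth 1), phi (id 7, depth 1), alpha (id 8, depth 1), eps (id 9, depth 1), theta (id 10, depth 1).
Iteration 2: rows with parent_id in {5,7,8,9,10} -> gamma (id 6, depth 2).
Iteration 3: no rows with parent_id in {6}; recursion stops.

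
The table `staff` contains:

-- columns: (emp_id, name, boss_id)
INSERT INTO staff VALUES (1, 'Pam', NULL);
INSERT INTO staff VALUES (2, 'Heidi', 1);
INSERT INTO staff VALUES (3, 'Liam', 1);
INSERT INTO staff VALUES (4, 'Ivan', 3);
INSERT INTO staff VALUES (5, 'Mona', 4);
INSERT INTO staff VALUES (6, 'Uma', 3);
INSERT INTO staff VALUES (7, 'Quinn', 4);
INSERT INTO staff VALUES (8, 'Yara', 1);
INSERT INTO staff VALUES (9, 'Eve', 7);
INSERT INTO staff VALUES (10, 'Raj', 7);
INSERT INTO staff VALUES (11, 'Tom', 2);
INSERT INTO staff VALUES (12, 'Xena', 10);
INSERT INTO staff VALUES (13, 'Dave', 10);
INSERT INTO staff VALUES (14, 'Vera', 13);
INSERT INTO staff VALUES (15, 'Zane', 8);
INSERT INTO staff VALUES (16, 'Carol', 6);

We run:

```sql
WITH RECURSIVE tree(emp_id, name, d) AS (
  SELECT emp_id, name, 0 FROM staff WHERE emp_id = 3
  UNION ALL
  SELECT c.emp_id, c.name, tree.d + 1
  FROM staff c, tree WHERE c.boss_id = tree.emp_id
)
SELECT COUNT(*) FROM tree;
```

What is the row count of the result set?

Base: emp_id=3 (Liam) at d 0.
Iteration 1: rows with boss_id in {3} -> Ivan (id 4, d 1), Uma (id 6, d 1).
Iteration 2: rows with boss_id in {4,6} -> Mona (id 5, d 2), Quinn (id 7, d 2), Carol (id 16, d 2).
Iteration 3: rows with boss_id in {5,7,16} -> Eve (id 9, d 3), Raj (id 10, d 3).
Iteration 4: rows with boss_id in {9,10} -> Xena (id 12, d 4), Dave (id 13, d 4).
Iteration 5: rows with boss_id in {12,13} -> Vera (id 14, d 5).
Iteration 6: no rows with boss_id in {14}; recursion stops.
Total rows emitted: 11.

11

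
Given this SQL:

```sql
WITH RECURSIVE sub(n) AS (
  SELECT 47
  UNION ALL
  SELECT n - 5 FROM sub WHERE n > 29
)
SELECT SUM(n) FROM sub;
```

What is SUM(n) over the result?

Base: n=47.
Iteration 1: 47 > 29 holds -> n = 47 - 5 = 42.
Iteration 2: 42 > 29 holds -> n = 42 - 5 = 37.
Iteration 3: 37 > 29 holds -> n = 37 - 5 = 32.
Iteration 4: 32 > 29 holds -> n = 32 - 5 = 27.
Iteration 5: 27 > 29 fails; recursion stops.
SUM(n) = 47 + 42 + 37 + 32 + 27 = 185.

185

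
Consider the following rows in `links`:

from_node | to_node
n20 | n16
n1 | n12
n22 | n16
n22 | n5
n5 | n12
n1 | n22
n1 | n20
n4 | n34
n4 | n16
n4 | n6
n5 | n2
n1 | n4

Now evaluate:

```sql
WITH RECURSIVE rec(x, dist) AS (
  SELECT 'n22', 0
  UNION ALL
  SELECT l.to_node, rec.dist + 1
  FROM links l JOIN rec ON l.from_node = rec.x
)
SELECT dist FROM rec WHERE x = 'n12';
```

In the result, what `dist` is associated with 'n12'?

Base: (n22, dist=0).
Iteration 1: edges from {n22} -> (n16, dist=1), (n5, dist=1).
Iteration 2: edges from {n16,n5} -> (n12, dist=2), (n2, dist=2).
Iteration 3: no outgoing edges from {n12,n2}; recursion stops.

2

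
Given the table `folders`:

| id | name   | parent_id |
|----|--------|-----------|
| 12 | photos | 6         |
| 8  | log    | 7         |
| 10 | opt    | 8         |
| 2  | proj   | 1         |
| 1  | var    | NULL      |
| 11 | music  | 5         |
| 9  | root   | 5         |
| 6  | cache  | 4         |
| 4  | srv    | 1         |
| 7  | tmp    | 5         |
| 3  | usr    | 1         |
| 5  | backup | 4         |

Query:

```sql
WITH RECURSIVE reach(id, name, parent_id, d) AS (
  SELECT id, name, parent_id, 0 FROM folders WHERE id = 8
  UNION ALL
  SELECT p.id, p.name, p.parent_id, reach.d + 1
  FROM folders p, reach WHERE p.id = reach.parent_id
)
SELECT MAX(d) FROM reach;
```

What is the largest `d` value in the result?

Base: id=8 (log), parent_id=7, d 0.
Iteration 1: join on id=7 -> tmp (id 7, parent_id=5, d 1).
Iteration 2: join on id=5 -> backup (id 5, parent_id=4, d 2).
Iteration 3: join on id=4 -> srv (id 4, parent_id=1, d 3).
Iteration 4: join on id=1 -> var (id 1, parent_id=NULL, d 4).
Iteration 5: parent_id is NULL; no match; recursion stops.
d values: 0, 1, 2, 3, 4; the maximum is 4.

4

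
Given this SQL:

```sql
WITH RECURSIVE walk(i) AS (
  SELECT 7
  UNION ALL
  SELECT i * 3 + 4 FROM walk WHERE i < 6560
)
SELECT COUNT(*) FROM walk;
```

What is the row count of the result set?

Base: i=7.
Iteration 1: 7 < 6560 holds -> i = 7 * 3 + 4 = 25.
Iteration 2: 25 < 6560 holds -> i = 25 * 3 + 4 = 79.
Iteration 3: 79 < 6560 holds -> i = 79 * 3 + 4 = 241.
Iteration 4: 241 < 6560 holds -> i = 241 * 3 + 4 = 727.
Iteration 5: 727 < 6560 holds -> i = 727 * 3 + 4 = 2185.
Iteration 6: 2185 < 6560 holds -> i = 2185 * 3 + 4 = 6559.
Iteration 7: 6559 < 6560 holds -> i = 6559 * 3 + 4 = 19681.
Iteration 8: 19681 < 6560 fails; recursion stops.
Total rows emitted: 8.

8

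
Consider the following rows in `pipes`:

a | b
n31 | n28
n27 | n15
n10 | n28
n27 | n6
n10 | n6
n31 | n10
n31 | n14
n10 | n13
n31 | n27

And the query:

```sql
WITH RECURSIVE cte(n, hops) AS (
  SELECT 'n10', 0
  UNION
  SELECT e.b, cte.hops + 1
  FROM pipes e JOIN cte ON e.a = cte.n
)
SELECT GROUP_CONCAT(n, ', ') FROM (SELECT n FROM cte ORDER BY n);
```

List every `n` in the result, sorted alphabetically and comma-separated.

n10, n13, n28, n6

Base: (n10, hops=0).
Iteration 1: edges from {n10} -> (n13, hops=1), (n28, hops=1), (n6, hops=1).
Iteration 2: no outgoing edges from {n13,n28,n6}; recursion stops.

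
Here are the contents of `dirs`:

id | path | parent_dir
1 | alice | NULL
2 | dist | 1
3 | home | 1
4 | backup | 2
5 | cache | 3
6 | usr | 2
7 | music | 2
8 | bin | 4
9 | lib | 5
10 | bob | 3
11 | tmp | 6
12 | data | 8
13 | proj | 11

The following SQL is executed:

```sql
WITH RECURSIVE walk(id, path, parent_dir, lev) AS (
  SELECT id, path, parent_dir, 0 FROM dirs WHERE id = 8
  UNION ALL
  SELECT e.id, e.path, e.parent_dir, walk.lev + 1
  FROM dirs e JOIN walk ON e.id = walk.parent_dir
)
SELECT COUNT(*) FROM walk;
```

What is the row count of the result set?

4

Base: id=8 (bin), parent_dir=4, lev 0.
Iteration 1: join on id=4 -> backup (id 4, parent_dir=2, lev 1).
Iteration 2: join on id=2 -> dist (id 2, parent_dir=1, lev 2).
Iteration 3: join on id=1 -> alice (id 1, parent_dir=NULL, lev 3).
Iteration 4: parent_dir is NULL; no match; recursion stops.
Total rows emitted: 4.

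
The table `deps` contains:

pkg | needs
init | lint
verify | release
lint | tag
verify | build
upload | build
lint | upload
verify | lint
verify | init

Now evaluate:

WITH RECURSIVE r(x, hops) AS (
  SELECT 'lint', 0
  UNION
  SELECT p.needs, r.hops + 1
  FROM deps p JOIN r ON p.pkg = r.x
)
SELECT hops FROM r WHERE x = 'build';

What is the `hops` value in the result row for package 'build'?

Base: (lint, hops=0).
Iteration 1: edges from {lint} -> (tag, hops=1), (upload, hops=1).
Iteration 2: edges from {tag,upload} -> (build, hops=2).
Iteration 3: no outgoing edges from {build}; recursion stops.

2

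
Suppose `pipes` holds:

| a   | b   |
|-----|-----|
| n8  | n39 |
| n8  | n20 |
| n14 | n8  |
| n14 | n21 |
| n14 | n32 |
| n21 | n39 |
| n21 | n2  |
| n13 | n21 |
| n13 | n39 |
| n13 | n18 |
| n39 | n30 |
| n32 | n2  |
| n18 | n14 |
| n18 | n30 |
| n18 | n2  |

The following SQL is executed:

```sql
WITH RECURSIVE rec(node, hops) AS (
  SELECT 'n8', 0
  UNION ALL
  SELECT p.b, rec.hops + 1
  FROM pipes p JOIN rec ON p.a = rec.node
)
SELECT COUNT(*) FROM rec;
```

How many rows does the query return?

4

Base: (n8, hops=0).
Iteration 1: edges from {n8} -> (n20, hops=1), (n39, hops=1).
Iteration 2: edges from {n20,n39} -> (n30, hops=2).
Iteration 3: no outgoing edges from {n30}; recursion stops.
Total rows emitted: 4.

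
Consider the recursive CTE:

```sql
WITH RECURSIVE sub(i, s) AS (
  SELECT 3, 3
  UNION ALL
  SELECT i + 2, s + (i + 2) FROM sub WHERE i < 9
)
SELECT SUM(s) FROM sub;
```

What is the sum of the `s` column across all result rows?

Base: i=3, s=3.
Iteration 1: 3 < 9 holds -> i = 3 + 2 = 5, s = 3 + 5 = 8.
Iteration 2: 5 < 9 holds -> i = 5 + 2 = 7, s = 8 + 7 = 15.
Iteration 3: 7 < 9 holds -> i = 7 + 2 = 9, s = 15 + 9 = 24.
Iteration 4: 9 < 9 fails; recursion stops.
SUM(s) = 3 + 8 + 15 + 24 = 50.

50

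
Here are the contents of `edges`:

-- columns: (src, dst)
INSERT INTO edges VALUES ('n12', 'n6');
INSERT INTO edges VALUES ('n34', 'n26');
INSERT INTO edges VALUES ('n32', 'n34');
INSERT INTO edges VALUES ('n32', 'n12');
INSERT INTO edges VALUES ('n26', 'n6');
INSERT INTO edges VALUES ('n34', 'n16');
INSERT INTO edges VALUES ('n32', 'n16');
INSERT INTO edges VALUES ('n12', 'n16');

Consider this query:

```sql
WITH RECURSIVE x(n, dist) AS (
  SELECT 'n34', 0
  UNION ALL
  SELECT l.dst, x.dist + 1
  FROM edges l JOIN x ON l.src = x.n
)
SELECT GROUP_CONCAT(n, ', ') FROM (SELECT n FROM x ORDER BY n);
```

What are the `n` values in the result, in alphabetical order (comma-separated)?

Base: (n34, dist=0).
Iteration 1: edges from {n34} -> (n16, dist=1), (n26, dist=1).
Iteration 2: edges from {n16,n26} -> (n6, dist=2).
Iteration 3: no outgoing edges from {n6}; recursion stops.

n16, n26, n34, n6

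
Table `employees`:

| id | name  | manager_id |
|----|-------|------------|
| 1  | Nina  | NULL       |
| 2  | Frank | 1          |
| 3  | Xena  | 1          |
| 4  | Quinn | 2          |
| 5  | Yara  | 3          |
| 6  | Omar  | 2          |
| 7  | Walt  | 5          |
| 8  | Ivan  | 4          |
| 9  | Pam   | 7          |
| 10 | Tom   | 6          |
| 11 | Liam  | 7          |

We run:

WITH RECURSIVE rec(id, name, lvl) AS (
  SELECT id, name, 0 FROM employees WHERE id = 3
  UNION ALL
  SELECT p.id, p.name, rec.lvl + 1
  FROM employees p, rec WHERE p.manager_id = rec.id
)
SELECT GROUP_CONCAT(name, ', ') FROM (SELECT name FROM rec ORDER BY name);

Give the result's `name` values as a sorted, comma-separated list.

Base: id=3 (Xena) at lvl 0.
Iteration 1: rows with manager_id in {3} -> Yara (id 5, lvl 1).
Iteration 2: rows with manager_id in {5} -> Walt (id 7, lvl 2).
Iteration 3: rows with manager_id in {7} -> Pam (id 9, lvl 3), Liam (id 11, lvl 3).
Iteration 4: no rows with manager_id in {9,11}; recursion stops.

Liam, Pam, Walt, Xena, Yara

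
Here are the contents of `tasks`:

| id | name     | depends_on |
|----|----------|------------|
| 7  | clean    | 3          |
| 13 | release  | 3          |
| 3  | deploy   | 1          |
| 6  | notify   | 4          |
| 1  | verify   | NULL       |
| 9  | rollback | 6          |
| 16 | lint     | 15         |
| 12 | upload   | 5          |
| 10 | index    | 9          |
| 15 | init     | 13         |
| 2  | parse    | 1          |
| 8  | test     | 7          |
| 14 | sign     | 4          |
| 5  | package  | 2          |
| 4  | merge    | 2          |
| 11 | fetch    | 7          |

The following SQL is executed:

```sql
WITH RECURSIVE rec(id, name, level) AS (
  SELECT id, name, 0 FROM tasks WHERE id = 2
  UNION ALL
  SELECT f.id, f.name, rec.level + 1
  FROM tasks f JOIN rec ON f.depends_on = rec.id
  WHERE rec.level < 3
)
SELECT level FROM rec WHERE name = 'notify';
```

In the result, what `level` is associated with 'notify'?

Base: id=2 (parse) at level 0.
Iteration 1: rows with depends_on in {2} -> merge (id 4, level 1), package (id 5, level 1).
Iteration 2: rows with depends_on in {4,5} -> notify (id 6, level 2), upload (id 12, level 2), sign (id 14, level 2).
Iteration 3: rows with depends_on in {6,12,14} -> rollback (id 9, level 3).
Iteration 4: level < 3 fails for all current rows; recursion stops.

2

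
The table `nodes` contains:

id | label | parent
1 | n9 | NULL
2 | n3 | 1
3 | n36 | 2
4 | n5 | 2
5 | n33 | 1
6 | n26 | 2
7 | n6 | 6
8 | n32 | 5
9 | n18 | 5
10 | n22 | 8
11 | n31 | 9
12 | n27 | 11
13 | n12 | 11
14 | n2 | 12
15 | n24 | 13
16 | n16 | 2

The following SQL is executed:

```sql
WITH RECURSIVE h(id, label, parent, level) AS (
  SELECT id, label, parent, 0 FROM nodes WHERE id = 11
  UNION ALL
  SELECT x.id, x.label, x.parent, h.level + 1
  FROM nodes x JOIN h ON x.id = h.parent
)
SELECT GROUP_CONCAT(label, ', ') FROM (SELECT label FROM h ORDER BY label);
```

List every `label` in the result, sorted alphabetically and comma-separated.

n18, n31, n33, n9

Base: id=11 (n31), parent=9, level 0.
Iteration 1: join on id=9 -> n18 (id 9, parent=5, level 1).
Iteration 2: join on id=5 -> n33 (id 5, parent=1, level 2).
Iteration 3: join on id=1 -> n9 (id 1, parent=NULL, level 3).
Iteration 4: parent is NULL; no match; recursion stops.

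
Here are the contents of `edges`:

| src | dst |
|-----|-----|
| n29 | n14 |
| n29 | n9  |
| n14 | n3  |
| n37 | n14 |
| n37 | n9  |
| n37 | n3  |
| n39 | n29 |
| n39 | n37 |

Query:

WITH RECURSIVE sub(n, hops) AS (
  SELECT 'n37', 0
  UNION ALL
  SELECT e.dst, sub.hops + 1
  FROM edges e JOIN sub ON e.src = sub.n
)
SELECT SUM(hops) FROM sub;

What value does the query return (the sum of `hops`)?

5

Base: (n37, hops=0).
Iteration 1: edges from {n37} -> (n14, hops=1), (n3, hops=1), (n9, hops=1).
Iteration 2: edges from {n14,n3,n9} -> (n3, hops=2).
Iteration 3: no outgoing edges from {n3}; recursion stops.
SUM(hops) = 0 + 1 + 1 + 1 + 2 = 5.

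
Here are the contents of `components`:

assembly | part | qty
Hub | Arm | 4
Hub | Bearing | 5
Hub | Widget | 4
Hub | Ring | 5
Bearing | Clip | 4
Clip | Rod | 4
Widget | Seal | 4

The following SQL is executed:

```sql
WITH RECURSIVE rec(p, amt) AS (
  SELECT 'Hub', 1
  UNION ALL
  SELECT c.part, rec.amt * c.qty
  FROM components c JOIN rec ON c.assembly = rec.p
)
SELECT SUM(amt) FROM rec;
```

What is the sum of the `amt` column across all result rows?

135

Base: (Hub, amt=1).
Iteration 1: components of {Hub} -> Arm = 1*4 = 4, Bearing = 1*5 = 5, Ring = 1*5 = 5, Widget = 1*4 = 4.
Iteration 2: components of {Arm,Bearing,Ring,Widget} -> Clip = 5*4 = 20, Seal = 4*4 = 16.
Iteration 3: components of {Clip,Seal} -> Rod = 20*4 = 80.
Iteration 4: no further components; recursion stops.
SUM(amt) = 1 + 4 + 5 + 4 + 5 + 20 + 16 + 80 = 135.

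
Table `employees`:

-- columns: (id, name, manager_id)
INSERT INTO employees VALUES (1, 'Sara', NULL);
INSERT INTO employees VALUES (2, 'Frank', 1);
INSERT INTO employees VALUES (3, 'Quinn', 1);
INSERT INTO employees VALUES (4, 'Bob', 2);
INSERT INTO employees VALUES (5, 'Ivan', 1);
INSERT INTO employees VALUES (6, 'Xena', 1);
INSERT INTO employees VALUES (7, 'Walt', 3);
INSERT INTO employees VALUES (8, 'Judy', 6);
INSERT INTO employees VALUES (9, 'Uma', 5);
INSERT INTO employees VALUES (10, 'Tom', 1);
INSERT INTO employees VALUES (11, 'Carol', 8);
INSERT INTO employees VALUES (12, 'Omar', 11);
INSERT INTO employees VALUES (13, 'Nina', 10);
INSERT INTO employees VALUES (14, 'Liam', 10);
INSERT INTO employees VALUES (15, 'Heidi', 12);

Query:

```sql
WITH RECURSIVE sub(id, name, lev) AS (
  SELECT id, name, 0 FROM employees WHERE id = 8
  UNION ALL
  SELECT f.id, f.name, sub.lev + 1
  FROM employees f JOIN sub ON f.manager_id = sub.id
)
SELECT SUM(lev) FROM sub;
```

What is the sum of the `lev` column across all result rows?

Base: id=8 (Judy) at lev 0.
Iteration 1: rows with manager_id in {8} -> Carol (id 11, lev 1).
Iteration 2: rows with manager_id in {11} -> Omar (id 12, lev 2).
Iteration 3: rows with manager_id in {12} -> Heidi (id 15, lev 3).
Iteration 4: no rows with manager_id in {15}; recursion stops.
SUM(lev) = 0 + 1 + 2 + 3 = 6.

6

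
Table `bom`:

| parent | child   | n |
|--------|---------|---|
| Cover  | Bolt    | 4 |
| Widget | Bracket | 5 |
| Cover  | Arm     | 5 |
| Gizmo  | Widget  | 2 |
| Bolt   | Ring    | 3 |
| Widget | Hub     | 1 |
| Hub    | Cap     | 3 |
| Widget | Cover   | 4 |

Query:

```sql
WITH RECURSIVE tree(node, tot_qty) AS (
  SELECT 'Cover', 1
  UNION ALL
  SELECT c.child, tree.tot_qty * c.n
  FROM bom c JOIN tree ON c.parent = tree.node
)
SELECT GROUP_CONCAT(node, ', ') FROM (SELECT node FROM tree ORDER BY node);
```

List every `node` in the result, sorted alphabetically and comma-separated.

Arm, Bolt, Cover, Ring

Base: (Cover, tot_qty=1).
Iteration 1: components of {Cover} -> Arm = 1*5 = 5, Bolt = 1*4 = 4.
Iteration 2: components of {Arm,Bolt} -> Ring = 4*3 = 12.
Iteration 3: no further components; recursion stops.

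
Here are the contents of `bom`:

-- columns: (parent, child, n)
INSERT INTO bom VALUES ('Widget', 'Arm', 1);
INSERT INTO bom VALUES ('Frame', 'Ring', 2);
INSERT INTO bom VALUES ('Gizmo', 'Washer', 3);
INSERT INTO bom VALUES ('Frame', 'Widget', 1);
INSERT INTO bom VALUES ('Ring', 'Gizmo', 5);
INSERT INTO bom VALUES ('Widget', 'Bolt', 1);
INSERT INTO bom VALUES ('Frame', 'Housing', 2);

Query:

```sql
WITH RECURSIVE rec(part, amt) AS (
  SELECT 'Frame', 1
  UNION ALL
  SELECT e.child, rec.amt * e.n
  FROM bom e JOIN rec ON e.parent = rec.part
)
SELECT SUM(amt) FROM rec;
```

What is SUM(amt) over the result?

48

Base: (Frame, amt=1).
Iteration 1: components of {Frame} -> Housing = 1*2 = 2, Ring = 1*2 = 2, Widget = 1*1 = 1.
Iteration 2: components of {Housing,Ring,Widget} -> Arm = 1*1 = 1, Bolt = 1*1 = 1, Gizmo = 2*5 = 10.
Iteration 3: components of {Arm,Bolt,Gizmo} -> Washer = 10*3 = 30.
Iteration 4: no further components; recursion stops.
SUM(amt) = 1 + 2 + 2 + 1 + 10 + 1 + 1 + 30 = 48.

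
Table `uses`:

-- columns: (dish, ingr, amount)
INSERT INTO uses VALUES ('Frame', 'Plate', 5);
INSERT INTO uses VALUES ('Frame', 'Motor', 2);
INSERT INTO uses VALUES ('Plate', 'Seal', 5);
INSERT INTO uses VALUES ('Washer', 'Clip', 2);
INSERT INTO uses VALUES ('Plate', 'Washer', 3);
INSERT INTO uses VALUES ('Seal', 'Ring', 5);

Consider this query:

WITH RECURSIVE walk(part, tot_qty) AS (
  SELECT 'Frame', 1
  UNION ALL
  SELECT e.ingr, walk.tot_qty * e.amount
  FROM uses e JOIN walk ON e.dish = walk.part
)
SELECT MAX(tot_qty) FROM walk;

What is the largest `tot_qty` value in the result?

Base: (Frame, tot_qty=1).
Iteration 1: components of {Frame} -> Motor = 1*2 = 2, Plate = 1*5 = 5.
Iteration 2: components of {Motor,Plate} -> Seal = 5*5 = 25, Washer = 5*3 = 15.
Iteration 3: components of {Seal,Washer} -> Clip = 15*2 = 30, Ring = 25*5 = 125.
Iteration 4: no further components; recursion stops.
tot_qty values: 1, 2, 5, 15, 25, 30, 125; the maximum is 125.

125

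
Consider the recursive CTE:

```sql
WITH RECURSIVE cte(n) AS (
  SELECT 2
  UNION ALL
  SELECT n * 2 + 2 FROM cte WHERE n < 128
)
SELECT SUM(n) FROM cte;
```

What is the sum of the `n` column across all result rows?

494

Base: n=2.
Iteration 1: 2 < 128 holds -> n = 2 * 2 + 2 = 6.
Iteration 2: 6 < 128 holds -> n = 6 * 2 + 2 = 14.
Iteration 3: 14 < 128 holds -> n = 14 * 2 + 2 = 30.
Iteration 4: 30 < 128 holds -> n = 30 * 2 + 2 = 62.
Iteration 5: 62 < 128 holds -> n = 62 * 2 + 2 = 126.
Iteration 6: 126 < 128 holds -> n = 126 * 2 + 2 = 254.
Iteration 7: 254 < 128 fails; recursion stops.
SUM(n) = 2 + 6 + 14 + 30 + 62 + 126 + 254 = 494.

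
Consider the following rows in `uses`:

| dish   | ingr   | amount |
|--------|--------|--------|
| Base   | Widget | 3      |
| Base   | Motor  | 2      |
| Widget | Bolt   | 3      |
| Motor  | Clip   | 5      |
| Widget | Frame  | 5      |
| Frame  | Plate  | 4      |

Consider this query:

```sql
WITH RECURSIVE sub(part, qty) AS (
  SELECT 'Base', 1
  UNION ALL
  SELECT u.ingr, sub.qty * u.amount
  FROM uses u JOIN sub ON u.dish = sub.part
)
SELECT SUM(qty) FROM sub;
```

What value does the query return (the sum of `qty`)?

100

Base: (Base, qty=1).
Iteration 1: components of {Base} -> Motor = 1*2 = 2, Widget = 1*3 = 3.
Iteration 2: components of {Motor,Widget} -> Bolt = 3*3 = 9, Clip = 2*5 = 10, Frame = 3*5 = 15.
Iteration 3: components of {Bolt,Clip,Frame} -> Plate = 15*4 = 60.
Iteration 4: no further components; recursion stops.
SUM(qty) = 1 + 3 + 2 + 9 + 15 + 10 + 60 = 100.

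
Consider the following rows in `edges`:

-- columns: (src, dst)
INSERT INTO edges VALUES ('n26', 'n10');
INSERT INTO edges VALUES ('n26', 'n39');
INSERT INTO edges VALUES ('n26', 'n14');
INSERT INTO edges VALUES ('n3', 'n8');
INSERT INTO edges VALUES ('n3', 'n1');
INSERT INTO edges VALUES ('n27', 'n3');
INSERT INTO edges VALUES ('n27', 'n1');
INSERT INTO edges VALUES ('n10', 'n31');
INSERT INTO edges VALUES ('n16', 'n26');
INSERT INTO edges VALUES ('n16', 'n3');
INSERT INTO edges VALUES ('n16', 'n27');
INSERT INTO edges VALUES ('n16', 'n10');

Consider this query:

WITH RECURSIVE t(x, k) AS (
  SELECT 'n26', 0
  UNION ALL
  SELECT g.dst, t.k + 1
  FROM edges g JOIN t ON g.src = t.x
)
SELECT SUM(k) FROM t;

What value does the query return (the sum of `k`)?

5

Base: (n26, k=0).
Iteration 1: edges from {n26} -> (n10, k=1), (n14, k=1), (n39, k=1).
Iteration 2: edges from {n10,n14,n39} -> (n31, k=2).
Iteration 3: no outgoing edges from {n31}; recursion stops.
SUM(k) = 0 + 1 + 1 + 1 + 2 = 5.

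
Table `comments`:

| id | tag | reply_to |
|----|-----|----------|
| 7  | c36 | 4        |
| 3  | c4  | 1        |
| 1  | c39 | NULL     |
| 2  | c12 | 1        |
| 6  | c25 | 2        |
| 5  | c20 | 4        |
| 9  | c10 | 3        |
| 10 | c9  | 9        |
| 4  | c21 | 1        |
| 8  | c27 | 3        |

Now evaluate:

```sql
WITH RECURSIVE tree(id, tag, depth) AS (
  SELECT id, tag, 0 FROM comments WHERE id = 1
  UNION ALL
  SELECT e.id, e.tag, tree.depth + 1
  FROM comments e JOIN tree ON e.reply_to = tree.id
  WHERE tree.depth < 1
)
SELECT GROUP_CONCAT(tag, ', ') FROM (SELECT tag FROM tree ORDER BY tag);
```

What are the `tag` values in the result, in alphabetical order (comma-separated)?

Base: id=1 (c39) at depth 0.
Iteration 1: rows with reply_to in {1} -> c12 (id 2, depth 1), c4 (id 3, depth 1), c21 (id 4, depth 1).
Iteration 2: depth < 1 fails for all current rows; recursion stops.

c12, c21, c39, c4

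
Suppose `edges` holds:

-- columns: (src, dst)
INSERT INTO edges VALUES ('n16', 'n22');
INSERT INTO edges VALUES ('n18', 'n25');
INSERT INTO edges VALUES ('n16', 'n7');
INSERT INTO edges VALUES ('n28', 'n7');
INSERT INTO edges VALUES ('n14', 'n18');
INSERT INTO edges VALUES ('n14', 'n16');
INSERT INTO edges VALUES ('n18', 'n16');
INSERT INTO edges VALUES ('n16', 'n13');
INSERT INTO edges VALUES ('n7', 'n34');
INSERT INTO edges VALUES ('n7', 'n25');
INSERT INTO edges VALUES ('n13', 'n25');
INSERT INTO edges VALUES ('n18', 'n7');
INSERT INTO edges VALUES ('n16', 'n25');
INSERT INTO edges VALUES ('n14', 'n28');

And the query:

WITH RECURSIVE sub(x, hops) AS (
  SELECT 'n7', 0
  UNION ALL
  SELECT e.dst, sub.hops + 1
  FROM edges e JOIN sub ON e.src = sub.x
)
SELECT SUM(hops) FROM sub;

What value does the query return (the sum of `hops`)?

Base: (n7, hops=0).
Iteration 1: edges from {n7} -> (n25, hops=1), (n34, hops=1).
Iteration 2: no outgoing edges from {n25,n34}; recursion stops.
SUM(hops) = 0 + 1 + 1 = 2.

2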